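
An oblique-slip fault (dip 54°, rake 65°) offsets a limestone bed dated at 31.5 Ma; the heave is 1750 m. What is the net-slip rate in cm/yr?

0.0104 cm/yr

dip-slip = heave / cos(dip) = 1750 / cos(54°) = 2977 m
net slip = dip-slip / sin(rake) = 2977 / sin(65°) = 3285 m
rate = 3285 m / 31.5 Ma = 0.000104 m/yr = 0.0104 cm/yr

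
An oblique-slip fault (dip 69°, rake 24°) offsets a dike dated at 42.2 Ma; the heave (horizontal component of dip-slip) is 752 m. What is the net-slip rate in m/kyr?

0.122 m/kyr

dip-slip = heave / cos(dip) = 752 / cos(69°) = 2098 m
net slip = dip-slip / sin(rake) = 2098 / sin(24°) = 5159 m
rate = 5159 m / 42.2 Ma = 0.000122 m/yr = 0.122 m/kyr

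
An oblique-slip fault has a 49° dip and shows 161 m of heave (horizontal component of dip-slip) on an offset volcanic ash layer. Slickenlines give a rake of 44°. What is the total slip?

dip-slip = heave / cos(dip) = 161 / cos(49°) = 245.4 m
net slip = dip-slip / sin(rake) = 245.4 / sin(44°) = 353 m

353 m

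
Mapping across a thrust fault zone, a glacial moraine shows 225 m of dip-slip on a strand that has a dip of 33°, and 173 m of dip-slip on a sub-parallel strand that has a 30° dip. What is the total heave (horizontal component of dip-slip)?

heave_A = 225 × cos(33°) = 188.7 m
heave_B = 173 × cos(30°) = 149.8 m
total = 188.7 + 149.8 = 339 m

339 m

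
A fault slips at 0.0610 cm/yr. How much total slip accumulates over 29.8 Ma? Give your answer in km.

18.2 km

slip = rate × time = 0.0610 cm/yr × 29.8 Ma = 18200 m = 18.2 km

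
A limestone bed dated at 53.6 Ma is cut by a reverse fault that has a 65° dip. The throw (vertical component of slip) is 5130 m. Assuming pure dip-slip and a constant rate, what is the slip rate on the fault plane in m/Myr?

106 m/Myr

dip-slip = throw / sin(dip) = 5130 m / sin(65°) = 5660 m
rate = 5660 m / 53.6 Ma = 0.000106 m/yr = 106 m/Myr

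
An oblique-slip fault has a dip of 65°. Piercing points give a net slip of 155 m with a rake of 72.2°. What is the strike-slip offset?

strike-slip = net slip × cos(rake) = 155 m × cos(72.2°) = 47.4 m

47.4 m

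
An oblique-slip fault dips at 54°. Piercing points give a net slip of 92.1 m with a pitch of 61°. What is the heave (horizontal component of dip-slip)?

47.3 m

dip-slip = net slip × sin(rake) = 92.1 m × sin(61°) = 80.55 m
heave = dip-slip × cos(dip) = 80.55 × cos(54°) = 47.3 m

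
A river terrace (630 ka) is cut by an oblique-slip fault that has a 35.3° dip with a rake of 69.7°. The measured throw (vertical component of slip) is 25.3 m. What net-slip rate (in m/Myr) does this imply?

74.1 m/Myr

dip-slip = throw / sin(dip) = 25.3 / sin(35.3°) = 43.78 m
net slip = dip-slip / sin(rake) = 43.78 / sin(69.7°) = 46.68 m
rate = 46.68 m / 630 ka = 0.0000741 m/yr = 74.1 m/Myr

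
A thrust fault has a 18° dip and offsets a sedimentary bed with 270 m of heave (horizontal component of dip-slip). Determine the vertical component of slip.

throw = heave × tan(dip) = 270 × tan(18°) = 87.7 m

87.7 m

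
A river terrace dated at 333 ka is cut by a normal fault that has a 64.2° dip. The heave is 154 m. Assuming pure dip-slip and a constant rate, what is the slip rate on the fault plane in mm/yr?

dip-slip = heave / cos(dip) = 154 m / cos(64.2°) = 353.8 m
rate = 353.8 m / 333 ka = 0.00106 m/yr = 1.06 mm/yr

1.06 mm/yr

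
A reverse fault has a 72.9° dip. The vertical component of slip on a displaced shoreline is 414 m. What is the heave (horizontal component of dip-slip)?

127 m

heave = throw / tan(dip) = 414 / tan(72.9°) = 127 m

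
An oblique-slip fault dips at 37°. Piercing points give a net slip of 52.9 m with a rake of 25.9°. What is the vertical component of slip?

dip-slip = net slip × sin(rake) = 52.9 m × sin(25.9°) = 23.11 m
throw = dip-slip × sin(dip) = 23.11 × sin(37°) = 13.9 m

13.9 m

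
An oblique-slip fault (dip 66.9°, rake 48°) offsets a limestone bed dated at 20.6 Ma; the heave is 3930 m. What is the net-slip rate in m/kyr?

dip-slip = heave / cos(dip) = 3930 / cos(66.9°) = 10020 m
net slip = dip-slip / sin(rake) = 10020 / sin(48°) = 13480 m
rate = 13480 m / 20.6 Ma = 0.000654 m/yr = 0.654 m/kyr

0.654 m/kyr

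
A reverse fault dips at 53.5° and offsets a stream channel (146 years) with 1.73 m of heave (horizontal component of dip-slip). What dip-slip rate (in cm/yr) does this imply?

1.99 cm/yr

dip-slip = heave / cos(dip) = 1.73 m / cos(53.5°) = 2.908 m
rate = 2.908 m / 146 years = 0.0199 m/yr = 1.99 cm/yr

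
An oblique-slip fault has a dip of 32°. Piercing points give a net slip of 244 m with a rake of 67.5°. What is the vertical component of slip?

119 m

dip-slip = net slip × sin(rake) = 244 m × sin(67.5°) = 225.4 m
throw = dip-slip × sin(dip) = 225.4 × sin(32°) = 119 m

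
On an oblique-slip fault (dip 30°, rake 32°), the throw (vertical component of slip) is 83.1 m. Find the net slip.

314 m

dip-slip = throw / sin(dip) = 83.1 / sin(30°) = 166.2 m
net slip = dip-slip / sin(rake) = 166.2 / sin(32°) = 314 m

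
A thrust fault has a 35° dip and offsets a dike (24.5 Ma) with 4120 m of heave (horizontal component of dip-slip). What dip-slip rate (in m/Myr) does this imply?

205 m/Myr

dip-slip = heave / cos(dip) = 4120 m / cos(35°) = 5030 m
rate = 5030 m / 24.5 Ma = 0.000205 m/yr = 205 m/Myr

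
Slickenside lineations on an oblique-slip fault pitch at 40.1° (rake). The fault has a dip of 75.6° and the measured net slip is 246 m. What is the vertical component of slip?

153 m

dip-slip = net slip × sin(rake) = 246 m × sin(40.1°) = 158.5 m
throw = dip-slip × sin(dip) = 158.5 × sin(75.6°) = 153 m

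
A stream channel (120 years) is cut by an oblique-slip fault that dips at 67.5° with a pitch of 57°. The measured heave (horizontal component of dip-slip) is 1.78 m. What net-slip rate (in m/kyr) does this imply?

dip-slip = heave / cos(dip) = 1.78 / cos(67.5°) = 4.651 m
net slip = dip-slip / sin(rake) = 4.651 / sin(57°) = 5.546 m
rate = 5.546 m / 120 years = 0.0462 m/yr = 46.2 m/kyr

46.2 m/kyr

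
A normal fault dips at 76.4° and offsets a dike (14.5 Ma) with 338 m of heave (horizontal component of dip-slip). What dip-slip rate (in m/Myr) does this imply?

dip-slip = heave / cos(dip) = 338 m / cos(76.4°) = 1437 m
rate = 1437 m / 14.5 Ma = 0.0000991 m/yr = 99.1 m/Myr

99.1 m/Myr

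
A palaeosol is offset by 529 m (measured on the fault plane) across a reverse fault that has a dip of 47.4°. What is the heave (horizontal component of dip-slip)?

heave = dip-slip × cos(dip) = 529 m × cos(47.4°) = 358 m

358 m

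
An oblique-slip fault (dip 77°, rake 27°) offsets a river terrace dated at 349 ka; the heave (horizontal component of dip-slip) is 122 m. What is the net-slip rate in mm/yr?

3.42 mm/yr

dip-slip = heave / cos(dip) = 122 / cos(77°) = 542.3 m
net slip = dip-slip / sin(rake) = 542.3 / sin(27°) = 1195 m
rate = 1195 m / 349 ka = 0.00342 m/yr = 3.42 mm/yr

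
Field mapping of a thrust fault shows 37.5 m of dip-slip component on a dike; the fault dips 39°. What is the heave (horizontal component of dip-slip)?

heave = dip-slip × cos(dip) = 37.5 m × cos(39°) = 29.1 m

29.1 m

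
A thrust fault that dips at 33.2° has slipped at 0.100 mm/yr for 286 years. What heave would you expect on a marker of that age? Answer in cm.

2.39 cm

dip-slip = rate × time = 0.100 mm/yr × 286 years = 0.02860 m
heave = dip-slip × cos(dip) = 0.02860 × cos(33.2°) = 0.0239 m = 2.39 cm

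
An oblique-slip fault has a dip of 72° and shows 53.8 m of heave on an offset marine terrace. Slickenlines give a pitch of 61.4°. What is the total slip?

dip-slip = heave / cos(dip) = 53.8 / cos(72°) = 174.1 m
net slip = dip-slip / sin(rake) = 174.1 / sin(61.4°) = 198 m

198 m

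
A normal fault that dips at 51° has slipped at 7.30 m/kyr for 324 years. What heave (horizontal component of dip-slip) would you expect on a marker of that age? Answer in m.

1.49 m

dip-slip = rate × time = 7.30 m/kyr × 324 years = 2.365 m
heave = dip-slip × cos(dip) = 2.365 × cos(51°) = 1.49 m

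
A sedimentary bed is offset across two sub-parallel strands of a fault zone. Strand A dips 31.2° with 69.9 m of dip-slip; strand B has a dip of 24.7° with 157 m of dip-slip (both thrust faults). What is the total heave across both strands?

202 m

heave_A = 69.9 × cos(31.2°) = 59.79 m
heave_B = 157 × cos(24.7°) = 142.6 m
total = 59.79 + 142.6 = 202 m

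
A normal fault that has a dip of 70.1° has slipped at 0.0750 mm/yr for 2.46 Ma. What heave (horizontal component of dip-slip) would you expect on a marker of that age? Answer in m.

62.8 m

dip-slip = rate × time = 0.0750 mm/yr × 2.46 Ma = 184.5 m
heave = dip-slip × cos(dip) = 184.5 × cos(70.1°) = 62.8 m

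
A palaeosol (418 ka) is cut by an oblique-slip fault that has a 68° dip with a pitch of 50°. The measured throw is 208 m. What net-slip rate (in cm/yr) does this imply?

dip-slip = throw / sin(dip) = 208 / sin(68°) = 224.3 m
net slip = dip-slip / sin(rake) = 224.3 / sin(50°) = 292.8 m
rate = 292.8 m / 418 ka = 0.000701 m/yr = 0.0701 cm/yr

0.0701 cm/yr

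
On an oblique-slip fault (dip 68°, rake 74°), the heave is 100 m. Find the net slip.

278 m

dip-slip = heave / cos(dip) = 100 / cos(68°) = 266.9 m
net slip = dip-slip / sin(rake) = 266.9 / sin(74°) = 278 m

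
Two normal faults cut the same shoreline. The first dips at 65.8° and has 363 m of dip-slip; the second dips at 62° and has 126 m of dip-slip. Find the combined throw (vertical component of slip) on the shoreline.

442 m

throw_A = 363 × sin(65.8°) = 331.1 m
throw_B = 126 × sin(62°) = 111.3 m
total = 331.1 + 111.3 = 442 m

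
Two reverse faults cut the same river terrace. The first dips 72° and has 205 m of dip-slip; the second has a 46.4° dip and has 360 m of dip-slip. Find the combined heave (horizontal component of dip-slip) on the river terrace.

312 m

heave_A = 205 × cos(72°) = 63.35 m
heave_B = 360 × cos(46.4°) = 248.3 m
total = 63.35 + 248.3 = 312 m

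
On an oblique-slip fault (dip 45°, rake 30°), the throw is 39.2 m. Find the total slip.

dip-slip = throw / sin(dip) = 39.2 / sin(45°) = 55.44 m
net slip = dip-slip / sin(rake) = 55.44 / sin(30°) = 111 m

111 m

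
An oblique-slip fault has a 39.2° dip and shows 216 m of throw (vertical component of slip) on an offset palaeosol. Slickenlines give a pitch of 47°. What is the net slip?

467 m

dip-slip = throw / sin(dip) = 216 / sin(39.2°) = 341.8 m
net slip = dip-slip / sin(rake) = 341.8 / sin(47°) = 467 m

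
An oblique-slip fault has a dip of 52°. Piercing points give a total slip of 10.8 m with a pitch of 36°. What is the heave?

3.91 m

dip-slip = net slip × sin(rake) = 10.8 m × sin(36°) = 6.348 m
heave = dip-slip × cos(dip) = 6.348 × cos(52°) = 3.91 m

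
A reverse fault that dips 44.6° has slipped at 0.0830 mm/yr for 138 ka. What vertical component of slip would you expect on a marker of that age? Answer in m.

dip-slip = rate × time = 0.0830 mm/yr × 138 ka = 11.45 m
throw = dip-slip × sin(dip) = 11.45 × sin(44.6°) = 8.04 m

8.04 m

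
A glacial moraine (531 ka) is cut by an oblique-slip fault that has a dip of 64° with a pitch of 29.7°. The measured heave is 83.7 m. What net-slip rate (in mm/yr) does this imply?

dip-slip = heave / cos(dip) = 83.7 / cos(64°) = 190.9 m
net slip = dip-slip / sin(rake) = 190.9 / sin(29.7°) = 385.4 m
rate = 385.4 m / 531 ka = 0.000726 m/yr = 0.726 mm/yr

0.726 mm/yr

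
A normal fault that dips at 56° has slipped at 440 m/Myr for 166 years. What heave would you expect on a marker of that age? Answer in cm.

dip-slip = rate × time = 440 m/Myr × 166 years = 0.07304 m
heave = dip-slip × cos(dip) = 0.07304 × cos(56°) = 0.0408 m = 4.08 cm

4.08 cm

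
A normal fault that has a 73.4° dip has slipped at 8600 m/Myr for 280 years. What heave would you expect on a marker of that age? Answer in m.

dip-slip = rate × time = 8600 m/Myr × 280 years = 2.408 m
heave = dip-slip × cos(dip) = 2.408 × cos(73.4°) = 0.688 m

0.688 m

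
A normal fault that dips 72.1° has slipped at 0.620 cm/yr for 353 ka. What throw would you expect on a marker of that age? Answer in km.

dip-slip = rate × time = 0.620 cm/yr × 353 ka = 2189 m
throw = dip-slip × sin(dip) = 2189 × sin(72.1°) = 2080 m = 2.08 km

2.08 km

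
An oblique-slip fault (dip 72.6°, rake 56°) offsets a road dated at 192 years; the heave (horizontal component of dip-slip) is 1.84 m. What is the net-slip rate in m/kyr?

dip-slip = heave / cos(dip) = 1.84 / cos(72.6°) = 6.153 m
net slip = dip-slip / sin(rake) = 6.153 / sin(56°) = 7.422 m
rate = 7.422 m / 192 years = 0.0387 m/yr = 38.7 m/kyr

38.7 m/kyr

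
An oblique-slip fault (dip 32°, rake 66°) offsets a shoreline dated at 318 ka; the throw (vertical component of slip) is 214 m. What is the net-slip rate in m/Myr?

1390 m/Myr

dip-slip = throw / sin(dip) = 214 / sin(32°) = 403.8 m
net slip = dip-slip / sin(rake) = 403.8 / sin(66°) = 442.1 m
rate = 442.1 m / 318 ka = 0.00139 m/yr = 1390 m/Myr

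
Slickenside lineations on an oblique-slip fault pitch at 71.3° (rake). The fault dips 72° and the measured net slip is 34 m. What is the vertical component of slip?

dip-slip = net slip × sin(rake) = 34 m × sin(71.3°) = 32.21 m
throw = dip-slip × sin(dip) = 32.21 × sin(72°) = 30.6 m

30.6 m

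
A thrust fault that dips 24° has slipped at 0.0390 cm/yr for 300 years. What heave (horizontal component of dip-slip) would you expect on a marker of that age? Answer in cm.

10.7 cm

dip-slip = rate × time = 0.0390 cm/yr × 300 years = 0.1170 m
heave = dip-slip × cos(dip) = 0.1170 × cos(24°) = 0.107 m = 10.7 cm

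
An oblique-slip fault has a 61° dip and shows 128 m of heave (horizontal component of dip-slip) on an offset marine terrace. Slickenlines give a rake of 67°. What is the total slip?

dip-slip = heave / cos(dip) = 128 / cos(61°) = 264 m
net slip = dip-slip / sin(rake) = 264 / sin(67°) = 287 m

287 m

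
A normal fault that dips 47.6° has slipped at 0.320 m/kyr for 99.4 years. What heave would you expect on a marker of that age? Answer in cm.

2.14 cm

dip-slip = rate × time = 0.320 m/kyr × 99.4 years = 0.03181 m
heave = dip-slip × cos(dip) = 0.03181 × cos(47.6°) = 0.0214 m = 2.14 cm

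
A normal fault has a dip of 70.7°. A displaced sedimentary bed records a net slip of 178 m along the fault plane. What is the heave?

heave = dip-slip × cos(dip) = 178 m × cos(70.7°) = 58.8 m

58.8 m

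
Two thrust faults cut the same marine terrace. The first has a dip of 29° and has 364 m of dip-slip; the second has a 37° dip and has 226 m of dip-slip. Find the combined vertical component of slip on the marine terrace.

312 m

throw_A = 364 × sin(29°) = 176.5 m
throw_B = 226 × sin(37°) = 136 m
total = 176.5 + 136 = 312 m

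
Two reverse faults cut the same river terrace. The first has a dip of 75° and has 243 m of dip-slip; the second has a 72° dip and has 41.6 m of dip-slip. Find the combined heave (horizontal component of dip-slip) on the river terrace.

75.7 m

heave_A = 243 × cos(75°) = 62.89 m
heave_B = 41.6 × cos(72°) = 12.86 m
total = 62.89 + 12.86 = 75.7 m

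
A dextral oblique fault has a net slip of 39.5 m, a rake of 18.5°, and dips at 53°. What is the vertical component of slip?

10 m

dip-slip = net slip × sin(rake) = 39.5 m × sin(18.5°) = 12.53 m
throw = dip-slip × sin(dip) = 12.53 × sin(53°) = 10 m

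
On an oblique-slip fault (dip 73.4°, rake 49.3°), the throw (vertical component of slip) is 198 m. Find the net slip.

dip-slip = throw / sin(dip) = 198 / sin(73.4°) = 206.6 m
net slip = dip-slip / sin(rake) = 206.6 / sin(49.3°) = 273 m

273 m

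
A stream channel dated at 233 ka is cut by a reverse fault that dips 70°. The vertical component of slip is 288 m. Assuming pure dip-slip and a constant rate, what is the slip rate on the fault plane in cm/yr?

dip-slip = throw / sin(dip) = 288 m / sin(70°) = 306.5 m
rate = 306.5 m / 233 ka = 0.00132 m/yr = 0.132 cm/yr

0.132 cm/yr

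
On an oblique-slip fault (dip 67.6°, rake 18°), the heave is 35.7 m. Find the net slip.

303 m

dip-slip = heave / cos(dip) = 35.7 / cos(67.6°) = 93.68 m
net slip = dip-slip / sin(rake) = 93.68 / sin(18°) = 303 m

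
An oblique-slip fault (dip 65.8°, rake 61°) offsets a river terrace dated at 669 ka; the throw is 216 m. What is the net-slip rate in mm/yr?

dip-slip = throw / sin(dip) = 216 / sin(65.8°) = 236.8 m
net slip = dip-slip / sin(rake) = 236.8 / sin(61°) = 270.8 m
rate = 270.8 m / 669 ka = 0.000405 m/yr = 0.405 mm/yr

0.405 mm/yr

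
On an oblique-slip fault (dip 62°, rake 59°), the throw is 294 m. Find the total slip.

dip-slip = throw / sin(dip) = 294 / sin(62°) = 333 m
net slip = dip-slip / sin(rake) = 333 / sin(59°) = 388 m

388 m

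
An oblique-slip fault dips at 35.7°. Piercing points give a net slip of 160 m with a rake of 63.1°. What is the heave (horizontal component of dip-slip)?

dip-slip = net slip × sin(rake) = 160 m × sin(63.1°) = 142.7 m
heave = dip-slip × cos(dip) = 142.7 × cos(35.7°) = 116 m

116 m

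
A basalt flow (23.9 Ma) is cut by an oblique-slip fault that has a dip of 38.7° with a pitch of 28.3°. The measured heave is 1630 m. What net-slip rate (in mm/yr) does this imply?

0.184 mm/yr

dip-slip = heave / cos(dip) = 1630 / cos(38.7°) = 2089 m
net slip = dip-slip / sin(rake) = 2089 / sin(28.3°) = 4405 m
rate = 4405 m / 23.9 Ma = 0.000184 m/yr = 0.184 mm/yr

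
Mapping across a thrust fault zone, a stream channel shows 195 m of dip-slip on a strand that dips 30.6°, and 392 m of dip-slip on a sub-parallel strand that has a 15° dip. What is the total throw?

throw_A = 195 × sin(30.6°) = 99.26 m
throw_B = 392 × sin(15°) = 101.5 m
total = 99.26 + 101.5 = 201 m

201 m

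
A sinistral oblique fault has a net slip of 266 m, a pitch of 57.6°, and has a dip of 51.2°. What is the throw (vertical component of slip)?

175 m

dip-slip = net slip × sin(rake) = 266 m × sin(57.6°) = 224.6 m
throw = dip-slip × sin(dip) = 224.6 × sin(51.2°) = 175 m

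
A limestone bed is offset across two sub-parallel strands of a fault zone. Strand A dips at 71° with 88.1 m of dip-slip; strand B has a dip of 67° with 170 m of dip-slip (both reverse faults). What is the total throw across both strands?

240 m

throw_A = 88.1 × sin(71°) = 83.30 m
throw_B = 170 × sin(67°) = 156.5 m
total = 83.30 + 156.5 = 240 m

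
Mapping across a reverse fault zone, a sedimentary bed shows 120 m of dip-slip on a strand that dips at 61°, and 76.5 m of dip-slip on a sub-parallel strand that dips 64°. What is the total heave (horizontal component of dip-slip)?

heave_A = 120 × cos(61°) = 58.18 m
heave_B = 76.5 × cos(64°) = 33.54 m
total = 58.18 + 33.54 = 91.7 m

91.7 m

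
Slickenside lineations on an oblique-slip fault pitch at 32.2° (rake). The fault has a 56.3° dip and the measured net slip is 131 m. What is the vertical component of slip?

58.1 m

dip-slip = net slip × sin(rake) = 131 m × sin(32.2°) = 69.81 m
throw = dip-slip × sin(dip) = 69.81 × sin(56.3°) = 58.1 m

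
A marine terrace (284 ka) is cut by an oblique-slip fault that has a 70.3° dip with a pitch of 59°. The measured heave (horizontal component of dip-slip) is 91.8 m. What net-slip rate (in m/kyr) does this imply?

dip-slip = heave / cos(dip) = 91.8 / cos(70.3°) = 272.3 m
net slip = dip-slip / sin(rake) = 272.3 / sin(59°) = 317.7 m
rate = 317.7 m / 284 ka = 0.00112 m/yr = 1.12 m/kyr

1.12 m/kyr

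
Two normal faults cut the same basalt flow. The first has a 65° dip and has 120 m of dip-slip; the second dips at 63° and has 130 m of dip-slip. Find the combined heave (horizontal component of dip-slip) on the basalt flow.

heave_A = 120 × cos(65°) = 50.71 m
heave_B = 130 × cos(63°) = 59.02 m
total = 50.71 + 59.02 = 110 m

110 m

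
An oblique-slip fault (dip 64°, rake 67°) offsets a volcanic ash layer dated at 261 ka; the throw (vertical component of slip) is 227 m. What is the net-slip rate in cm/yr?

dip-slip = throw / sin(dip) = 227 / sin(64°) = 252.6 m
net slip = dip-slip / sin(rake) = 252.6 / sin(67°) = 274.4 m
rate = 274.4 m / 261 ka = 0.00105 m/yr = 0.105 cm/yr

0.105 cm/yr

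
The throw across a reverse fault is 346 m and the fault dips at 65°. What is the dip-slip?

382 m

dip-slip = throw / sin(dip) = 346 / sin(65°) = 382 m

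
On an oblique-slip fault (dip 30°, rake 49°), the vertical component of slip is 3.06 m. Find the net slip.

8.11 m

dip-slip = throw / sin(dip) = 3.06 / sin(30°) = 6.120 m
net slip = dip-slip / sin(rake) = 6.120 / sin(49°) = 8.11 m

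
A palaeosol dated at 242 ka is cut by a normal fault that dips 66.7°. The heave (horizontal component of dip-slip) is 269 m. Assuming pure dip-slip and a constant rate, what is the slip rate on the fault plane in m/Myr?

2810 m/Myr

dip-slip = heave / cos(dip) = 269 m / cos(66.7°) = 680.1 m
rate = 680.1 m / 242 ka = 0.00281 m/yr = 2810 m/Myr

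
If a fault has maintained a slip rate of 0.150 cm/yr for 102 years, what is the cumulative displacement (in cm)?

slip = rate × time = 0.150 cm/yr × 102 years = 0.153 m = 15.3 cm

15.3 cm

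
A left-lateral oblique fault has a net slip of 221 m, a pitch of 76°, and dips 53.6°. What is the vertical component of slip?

dip-slip = net slip × sin(rake) = 221 m × sin(76°) = 214.4 m
throw = dip-slip × sin(dip) = 214.4 × sin(53.6°) = 173 m

173 m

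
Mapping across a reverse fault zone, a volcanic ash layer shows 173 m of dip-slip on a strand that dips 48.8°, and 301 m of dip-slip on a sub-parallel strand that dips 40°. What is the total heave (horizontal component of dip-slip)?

heave_A = 173 × cos(48.8°) = 114 m
heave_B = 301 × cos(40°) = 230.6 m
total = 114 + 230.6 = 345 m

345 m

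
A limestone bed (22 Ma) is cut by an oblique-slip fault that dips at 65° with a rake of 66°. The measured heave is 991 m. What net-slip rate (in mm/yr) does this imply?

0.117 mm/yr

dip-slip = heave / cos(dip) = 991 / cos(65°) = 2345 m
net slip = dip-slip / sin(rake) = 2345 / sin(66°) = 2567 m
rate = 2567 m / 22 Ma = 0.000117 m/yr = 0.117 mm/yr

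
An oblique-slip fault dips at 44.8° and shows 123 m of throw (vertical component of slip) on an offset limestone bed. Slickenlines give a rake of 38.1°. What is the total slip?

dip-slip = throw / sin(dip) = 123 / sin(44.8°) = 174.6 m
net slip = dip-slip / sin(rake) = 174.6 / sin(38.1°) = 283 m

283 m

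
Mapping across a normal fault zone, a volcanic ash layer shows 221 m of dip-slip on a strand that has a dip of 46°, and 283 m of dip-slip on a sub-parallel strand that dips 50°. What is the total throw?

376 m

throw_A = 221 × sin(46°) = 159 m
throw_B = 283 × sin(50°) = 216.8 m
total = 159 + 216.8 = 376 m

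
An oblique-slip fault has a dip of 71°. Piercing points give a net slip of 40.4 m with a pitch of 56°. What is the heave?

dip-slip = net slip × sin(rake) = 40.4 m × sin(56°) = 33.49 m
heave = dip-slip × cos(dip) = 33.49 × cos(71°) = 10.9 m

10.9 m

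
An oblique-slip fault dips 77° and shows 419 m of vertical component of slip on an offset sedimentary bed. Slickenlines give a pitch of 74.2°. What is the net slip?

447 m

dip-slip = throw / sin(dip) = 419 / sin(77°) = 430 m
net slip = dip-slip / sin(rake) = 430 / sin(74.2°) = 447 m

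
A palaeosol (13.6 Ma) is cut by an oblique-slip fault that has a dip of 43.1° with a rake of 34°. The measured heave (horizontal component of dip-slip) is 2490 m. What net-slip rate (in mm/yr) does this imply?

dip-slip = heave / cos(dip) = 2490 / cos(43.1°) = 3410 m
net slip = dip-slip / sin(rake) = 3410 / sin(34°) = 6098 m
rate = 6098 m / 13.6 Ma = 0.000448 m/yr = 0.448 mm/yr

0.448 mm/yr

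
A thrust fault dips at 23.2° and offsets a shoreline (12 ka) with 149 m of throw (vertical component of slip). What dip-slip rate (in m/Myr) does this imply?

dip-slip = throw / sin(dip) = 149 m / sin(23.2°) = 378.2 m
rate = 378.2 m / 12 ka = 0.0315 m/yr = 31500 m/Myr

31500 m/Myr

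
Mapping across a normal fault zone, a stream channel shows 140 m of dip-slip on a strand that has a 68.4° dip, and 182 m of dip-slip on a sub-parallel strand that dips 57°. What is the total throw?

throw_A = 140 × sin(68.4°) = 130.2 m
throw_B = 182 × sin(57°) = 152.6 m
total = 130.2 + 152.6 = 283 m

283 m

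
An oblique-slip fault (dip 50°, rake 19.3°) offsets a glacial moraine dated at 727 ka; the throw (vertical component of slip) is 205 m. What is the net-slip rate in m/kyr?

dip-slip = throw / sin(dip) = 205 / sin(50°) = 267.6 m
net slip = dip-slip / sin(rake) = 267.6 / sin(19.3°) = 809.7 m
rate = 809.7 m / 727 ka = 0.00111 m/yr = 1.11 m/kyr

1.11 m/kyr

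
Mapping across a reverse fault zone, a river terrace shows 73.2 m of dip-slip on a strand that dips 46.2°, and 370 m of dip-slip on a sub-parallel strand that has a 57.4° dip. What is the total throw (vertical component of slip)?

365 m

throw_A = 73.2 × sin(46.2°) = 52.83 m
throw_B = 370 × sin(57.4°) = 311.7 m
total = 52.83 + 311.7 = 365 m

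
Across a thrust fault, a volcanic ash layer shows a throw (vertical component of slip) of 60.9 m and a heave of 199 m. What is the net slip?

net slip = √(throw² + heave²) = √(60.9² + 199²) = 208 m

208 m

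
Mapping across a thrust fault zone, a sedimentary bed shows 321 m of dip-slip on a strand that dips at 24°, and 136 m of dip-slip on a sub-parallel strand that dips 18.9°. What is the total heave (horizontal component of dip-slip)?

heave_A = 321 × cos(24°) = 293.2 m
heave_B = 136 × cos(18.9°) = 128.7 m
total = 293.2 + 128.7 = 422 m

422 m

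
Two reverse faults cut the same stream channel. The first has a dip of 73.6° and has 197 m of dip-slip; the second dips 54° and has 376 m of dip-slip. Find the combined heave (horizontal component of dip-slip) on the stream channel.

heave_A = 197 × cos(73.6°) = 55.62 m
heave_B = 376 × cos(54°) = 221 m
total = 55.62 + 221 = 277 m

277 m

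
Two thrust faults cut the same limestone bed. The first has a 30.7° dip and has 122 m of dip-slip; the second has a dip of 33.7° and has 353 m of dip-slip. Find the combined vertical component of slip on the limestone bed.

258 m

throw_A = 122 × sin(30.7°) = 62.29 m
throw_B = 353 × sin(33.7°) = 195.9 m
total = 62.29 + 195.9 = 258 m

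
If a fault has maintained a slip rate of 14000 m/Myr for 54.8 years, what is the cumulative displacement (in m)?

0.767 m

slip = rate × time = 14000 m/Myr × 54.8 years = 0.767 m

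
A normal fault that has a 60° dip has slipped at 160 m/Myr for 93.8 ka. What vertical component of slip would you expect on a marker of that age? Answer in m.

dip-slip = rate × time = 160 m/Myr × 93.8 ka = 15.01 m
throw = dip-slip × sin(dip) = 15.01 × sin(60°) = 13 m

13 m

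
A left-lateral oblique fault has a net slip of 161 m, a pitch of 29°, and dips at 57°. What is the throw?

65.5 m

dip-slip = net slip × sin(rake) = 161 m × sin(29°) = 78.05 m
throw = dip-slip × sin(dip) = 78.05 × sin(57°) = 65.5 m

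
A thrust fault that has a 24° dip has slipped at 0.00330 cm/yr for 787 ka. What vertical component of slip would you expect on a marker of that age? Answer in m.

dip-slip = rate × time = 0.00330 cm/yr × 787 ka = 25.97 m
throw = dip-slip × sin(dip) = 25.97 × sin(24°) = 10.6 m

10.6 m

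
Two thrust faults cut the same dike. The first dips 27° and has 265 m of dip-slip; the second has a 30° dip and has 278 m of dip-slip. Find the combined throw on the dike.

259 m

throw_A = 265 × sin(27°) = 120.3 m
throw_B = 278 × sin(30°) = 139 m
total = 120.3 + 139 = 259 m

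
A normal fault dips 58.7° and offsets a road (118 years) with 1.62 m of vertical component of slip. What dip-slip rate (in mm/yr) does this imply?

dip-slip = throw / sin(dip) = 1.62 m / sin(58.7°) = 1.896 m
rate = 1.896 m / 118 years = 0.0161 m/yr = 16.1 mm/yr

16.1 mm/yr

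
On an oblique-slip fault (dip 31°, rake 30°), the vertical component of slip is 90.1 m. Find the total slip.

350 m

dip-slip = throw / sin(dip) = 90.1 / sin(31°) = 174.9 m
net slip = dip-slip / sin(rake) = 174.9 / sin(30°) = 350 m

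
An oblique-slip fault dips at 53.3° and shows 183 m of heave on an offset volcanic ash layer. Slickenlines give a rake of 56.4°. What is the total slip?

dip-slip = heave / cos(dip) = 183 / cos(53.3°) = 306.2 m
net slip = dip-slip / sin(rake) = 306.2 / sin(56.4°) = 368 m

368 m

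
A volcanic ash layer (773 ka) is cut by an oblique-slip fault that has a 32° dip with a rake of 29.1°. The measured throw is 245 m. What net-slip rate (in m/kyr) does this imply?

1.23 m/kyr

dip-slip = throw / sin(dip) = 245 / sin(32°) = 462.3 m
net slip = dip-slip / sin(rake) = 462.3 / sin(29.1°) = 950.6 m
rate = 950.6 m / 773 ka = 0.00123 m/yr = 1.23 m/kyr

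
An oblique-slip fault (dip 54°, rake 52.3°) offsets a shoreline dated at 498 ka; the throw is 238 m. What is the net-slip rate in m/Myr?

747 m/Myr

dip-slip = throw / sin(dip) = 238 / sin(54°) = 294.2 m
net slip = dip-slip / sin(rake) = 294.2 / sin(52.3°) = 371.8 m
rate = 371.8 m / 498 ka = 0.000747 m/yr = 747 m/Myr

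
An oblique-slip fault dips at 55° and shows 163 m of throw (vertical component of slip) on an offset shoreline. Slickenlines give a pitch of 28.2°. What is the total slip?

421 m

dip-slip = throw / sin(dip) = 163 / sin(55°) = 199 m
net slip = dip-slip / sin(rake) = 199 / sin(28.2°) = 421 m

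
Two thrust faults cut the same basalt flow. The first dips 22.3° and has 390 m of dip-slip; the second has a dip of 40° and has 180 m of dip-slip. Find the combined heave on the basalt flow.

499 m

heave_A = 390 × cos(22.3°) = 360.8 m
heave_B = 180 × cos(40°) = 137.9 m
total = 360.8 + 137.9 = 499 m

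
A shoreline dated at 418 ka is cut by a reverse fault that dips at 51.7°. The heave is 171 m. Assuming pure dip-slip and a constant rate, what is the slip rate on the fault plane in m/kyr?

dip-slip = heave / cos(dip) = 171 m / cos(51.7°) = 275.9 m
rate = 275.9 m / 418 ka = 0.000660 m/yr = 0.660 m/kyr

0.660 m/kyr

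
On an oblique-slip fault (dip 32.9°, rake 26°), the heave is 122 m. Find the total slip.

331 m

dip-slip = heave / cos(dip) = 122 / cos(32.9°) = 145.3 m
net slip = dip-slip / sin(rake) = 145.3 / sin(26°) = 331 m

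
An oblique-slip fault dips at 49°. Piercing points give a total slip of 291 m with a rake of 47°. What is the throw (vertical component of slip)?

dip-slip = net slip × sin(rake) = 291 m × sin(47°) = 212.8 m
throw = dip-slip × sin(dip) = 212.8 × sin(49°) = 161 m

161 m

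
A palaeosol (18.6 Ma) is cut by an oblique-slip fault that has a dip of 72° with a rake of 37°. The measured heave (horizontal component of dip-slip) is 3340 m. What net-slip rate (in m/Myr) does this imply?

966 m/Myr

dip-slip = heave / cos(dip) = 3340 / cos(72°) = 10810 m
net slip = dip-slip / sin(rake) = 10810 / sin(37°) = 17960 m
rate = 17960 m / 18.6 Ma = 0.000966 m/yr = 966 m/Myr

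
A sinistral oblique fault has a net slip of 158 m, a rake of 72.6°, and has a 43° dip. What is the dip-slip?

dip-slip = net slip × sin(rake) = 158 m × sin(72.6°) = 151 m

151 m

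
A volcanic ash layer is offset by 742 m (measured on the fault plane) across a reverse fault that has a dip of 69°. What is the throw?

throw = dip-slip × sin(dip) = 742 m × sin(69°) = 693 m

693 m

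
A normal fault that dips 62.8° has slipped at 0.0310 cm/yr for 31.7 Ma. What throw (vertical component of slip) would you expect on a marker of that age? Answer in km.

dip-slip = rate × time = 0.0310 cm/yr × 31.7 Ma = 9827 m
throw = dip-slip × sin(dip) = 9827 × sin(62.8°) = 8740 m = 8.74 km

8.74 km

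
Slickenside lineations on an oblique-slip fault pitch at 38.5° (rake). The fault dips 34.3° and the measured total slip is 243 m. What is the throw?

85.2 m

dip-slip = net slip × sin(rake) = 243 m × sin(38.5°) = 151.3 m
throw = dip-slip × sin(dip) = 151.3 × sin(34.3°) = 85.2 m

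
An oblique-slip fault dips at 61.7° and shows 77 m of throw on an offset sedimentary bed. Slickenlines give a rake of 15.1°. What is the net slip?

dip-slip = throw / sin(dip) = 77 / sin(61.7°) = 87.45 m
net slip = dip-slip / sin(rake) = 87.45 / sin(15.1°) = 336 m

336 m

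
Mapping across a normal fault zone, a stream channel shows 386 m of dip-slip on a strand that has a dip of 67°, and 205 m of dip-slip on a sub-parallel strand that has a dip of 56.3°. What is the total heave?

265 m

heave_A = 386 × cos(67°) = 150.8 m
heave_B = 205 × cos(56.3°) = 113.7 m
total = 150.8 + 113.7 = 265 m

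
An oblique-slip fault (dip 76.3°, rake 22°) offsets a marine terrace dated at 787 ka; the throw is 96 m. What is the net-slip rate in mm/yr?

0.335 mm/yr

dip-slip = throw / sin(dip) = 96 / sin(76.3°) = 98.81 m
net slip = dip-slip / sin(rake) = 98.81 / sin(22°) = 263.8 m
rate = 263.8 m / 787 ka = 0.000335 m/yr = 0.335 mm/yr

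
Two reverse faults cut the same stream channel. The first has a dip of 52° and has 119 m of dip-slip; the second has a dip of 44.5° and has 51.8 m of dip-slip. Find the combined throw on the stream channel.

130 m

throw_A = 119 × sin(52°) = 93.77 m
throw_B = 51.8 × sin(44.5°) = 36.31 m
total = 93.77 + 36.31 = 130 m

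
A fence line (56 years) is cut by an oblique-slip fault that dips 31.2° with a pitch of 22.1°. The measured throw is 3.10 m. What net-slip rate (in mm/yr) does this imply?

dip-slip = throw / sin(dip) = 3.10 / sin(31.2°) = 5.984 m
net slip = dip-slip / sin(rake) = 5.984 / sin(22.1°) = 15.91 m
rate = 15.91 m / 56 years = 0.284 m/yr = 284 mm/yr

284 mm/yr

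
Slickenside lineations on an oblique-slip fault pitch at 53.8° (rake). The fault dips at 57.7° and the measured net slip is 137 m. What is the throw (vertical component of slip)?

dip-slip = net slip × sin(rake) = 137 m × sin(53.8°) = 110.6 m
throw = dip-slip × sin(dip) = 110.6 × sin(57.7°) = 93.4 m

93.4 m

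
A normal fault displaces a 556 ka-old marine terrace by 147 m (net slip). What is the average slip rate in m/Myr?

rate = 147 m / 556 ka = 0.000264 m/yr = 264 m/Myr

264 m/Myr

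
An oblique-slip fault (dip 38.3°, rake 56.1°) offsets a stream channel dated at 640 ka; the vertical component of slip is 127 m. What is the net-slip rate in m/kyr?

0.386 m/kyr

dip-slip = throw / sin(dip) = 127 / sin(38.3°) = 204.9 m
net slip = dip-slip / sin(rake) = 204.9 / sin(56.1°) = 246.9 m
rate = 246.9 m / 640 ka = 0.000386 m/yr = 0.386 m/kyr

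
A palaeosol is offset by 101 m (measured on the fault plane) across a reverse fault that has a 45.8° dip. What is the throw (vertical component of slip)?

72.4 m

throw = dip-slip × sin(dip) = 101 m × sin(45.8°) = 72.4 m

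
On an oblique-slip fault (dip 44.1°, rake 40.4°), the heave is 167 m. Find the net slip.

dip-slip = heave / cos(dip) = 167 / cos(44.1°) = 232.5 m
net slip = dip-slip / sin(rake) = 232.5 / sin(40.4°) = 359 m

359 m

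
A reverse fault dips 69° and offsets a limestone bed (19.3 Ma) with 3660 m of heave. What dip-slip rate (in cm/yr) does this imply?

dip-slip = heave / cos(dip) = 3660 m / cos(69°) = 10210 m
rate = 10210 m / 19.3 Ma = 0.000529 m/yr = 0.0529 cm/yr

0.0529 cm/yr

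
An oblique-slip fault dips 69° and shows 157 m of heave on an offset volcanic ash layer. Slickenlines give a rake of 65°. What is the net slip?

dip-slip = heave / cos(dip) = 157 / cos(69°) = 438.1 m
net slip = dip-slip / sin(rake) = 438.1 / sin(65°) = 483 m

483 m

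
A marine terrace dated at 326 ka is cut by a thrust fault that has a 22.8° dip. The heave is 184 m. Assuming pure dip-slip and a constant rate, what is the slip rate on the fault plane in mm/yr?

0.612 mm/yr

dip-slip = heave / cos(dip) = 184 m / cos(22.8°) = 199.6 m
rate = 199.6 m / 326 ka = 0.000612 m/yr = 0.612 mm/yr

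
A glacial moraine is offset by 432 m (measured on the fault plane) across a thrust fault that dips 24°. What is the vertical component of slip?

176 m

throw = dip-slip × sin(dip) = 432 m × sin(24°) = 176 m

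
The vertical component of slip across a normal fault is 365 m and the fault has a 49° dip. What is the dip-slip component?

484 m

dip-slip = throw / sin(dip) = 365 / sin(49°) = 484 m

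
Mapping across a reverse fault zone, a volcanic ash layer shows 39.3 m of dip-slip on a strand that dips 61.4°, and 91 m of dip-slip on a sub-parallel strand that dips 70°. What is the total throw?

120 m

throw_A = 39.3 × sin(61.4°) = 34.50 m
throw_B = 91 × sin(70°) = 85.51 m
total = 34.50 + 85.51 = 120 m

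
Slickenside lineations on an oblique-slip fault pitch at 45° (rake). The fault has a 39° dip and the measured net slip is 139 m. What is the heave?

76.4 m

dip-slip = net slip × sin(rake) = 139 m × sin(45°) = 98.29 m
heave = dip-slip × cos(dip) = 98.29 × cos(39°) = 76.4 m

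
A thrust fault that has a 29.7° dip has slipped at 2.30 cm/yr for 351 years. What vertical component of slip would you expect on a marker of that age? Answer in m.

4 m

dip-slip = rate × time = 2.30 cm/yr × 351 years = 8.073 m
throw = dip-slip × sin(dip) = 8.073 × sin(29.7°) = 4 m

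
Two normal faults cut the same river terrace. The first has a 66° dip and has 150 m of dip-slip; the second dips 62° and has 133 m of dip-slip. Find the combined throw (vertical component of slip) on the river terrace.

throw_A = 150 × sin(66°) = 137 m
throw_B = 133 × sin(62°) = 117.4 m
total = 137 + 117.4 = 254 m

254 m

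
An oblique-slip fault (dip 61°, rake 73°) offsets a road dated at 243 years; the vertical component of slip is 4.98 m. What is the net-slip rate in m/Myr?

dip-slip = throw / sin(dip) = 4.98 / sin(61°) = 5.694 m
net slip = dip-slip / sin(rake) = 5.694 / sin(73°) = 5.954 m
rate = 5.954 m / 243 years = 0.0245 m/yr = 24500 m/Myr

24500 m/Myr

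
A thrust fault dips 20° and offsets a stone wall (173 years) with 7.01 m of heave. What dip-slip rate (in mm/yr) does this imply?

dip-slip = heave / cos(dip) = 7.01 m / cos(20°) = 7.460 m
rate = 7.460 m / 173 years = 0.0431 m/yr = 43.1 mm/yr

43.1 mm/yr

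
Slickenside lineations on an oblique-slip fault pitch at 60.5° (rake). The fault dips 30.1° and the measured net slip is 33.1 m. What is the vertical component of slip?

dip-slip = net slip × sin(rake) = 33.1 m × sin(60.5°) = 28.81 m
throw = dip-slip × sin(dip) = 28.81 × sin(30.1°) = 14.4 m

14.4 m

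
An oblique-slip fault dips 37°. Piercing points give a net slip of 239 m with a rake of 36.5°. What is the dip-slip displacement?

dip-slip = net slip × sin(rake) = 239 m × sin(36.5°) = 142 m

142 m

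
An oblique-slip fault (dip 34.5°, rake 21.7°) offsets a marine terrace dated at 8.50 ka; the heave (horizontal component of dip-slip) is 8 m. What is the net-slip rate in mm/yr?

dip-slip = heave / cos(dip) = 8 / cos(34.5°) = 9.707 m
net slip = dip-slip / sin(rake) = 9.707 / sin(21.7°) = 26.25 m
rate = 26.25 m / 8.50 ka = 0.00309 m/yr = 3.09 mm/yr

3.09 mm/yr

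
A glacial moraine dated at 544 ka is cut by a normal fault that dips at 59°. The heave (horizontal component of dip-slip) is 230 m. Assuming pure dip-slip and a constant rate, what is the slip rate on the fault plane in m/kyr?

0.821 m/kyr

dip-slip = heave / cos(dip) = 230 m / cos(59°) = 446.6 m
rate = 446.6 m / 544 ka = 0.000821 m/yr = 0.821 m/kyr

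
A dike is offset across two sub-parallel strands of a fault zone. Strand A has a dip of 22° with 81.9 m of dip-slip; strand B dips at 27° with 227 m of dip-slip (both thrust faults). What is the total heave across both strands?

heave_A = 81.9 × cos(22°) = 75.94 m
heave_B = 227 × cos(27°) = 202.3 m
total = 75.94 + 202.3 = 278 m

278 m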